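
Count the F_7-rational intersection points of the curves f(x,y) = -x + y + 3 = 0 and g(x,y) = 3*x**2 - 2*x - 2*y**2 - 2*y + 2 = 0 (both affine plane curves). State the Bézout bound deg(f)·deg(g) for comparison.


Common zeros: ∅; count = 0; Bézout bound = 2.

deg(f) = 1, deg(g) = 2, so Bézout bound = 2.
Scan x ∈ F_7. For each x, list the y ∈ F_7 with f(x, y) ≡ 0 and those with g(x, y) ≡ 0 (mod 7); the common zeros in that column are the intersection.
  x = 0: f ≡ 0 at y ∈ {4}; g ≡ 0 at y ∈ ∅; common: ∅.
  x = 1: f ≡ 0 at y ∈ {5}; g ≡ 0 at y ∈ {3}; common: ∅.
  x = 2: f ≡ 0 at y ∈ {6}; g ≡ 0 at y ∈ {3}; common: ∅.
  x = 3: f ≡ 0 at y ∈ {0}; g ≡ 0 at y ∈ ∅; common: ∅.
  x = 4: f ≡ 0 at y ∈ {1}; g ≡ 0 at y ∈ {0, 6}; common: ∅.
  x = 5: f ≡ 0 at y ∈ {2}; g ≡ 0 at y ∈ {1, 5}; common: ∅.
  x = 6: f ≡ 0 at y ∈ {3}; g ≡ 0 at y ∈ {0, 6}; common: ∅.
Collecting: common zeros = ∅, so the count is 0.
Comparison with the Bézout bound: 0 ≤ 2 = deg(f)·deg(g), as expected for curves with no common component (the affine F_7-count falls short of the bound because intersections may lie at infinity, over extension fields, or carry multiplicity).


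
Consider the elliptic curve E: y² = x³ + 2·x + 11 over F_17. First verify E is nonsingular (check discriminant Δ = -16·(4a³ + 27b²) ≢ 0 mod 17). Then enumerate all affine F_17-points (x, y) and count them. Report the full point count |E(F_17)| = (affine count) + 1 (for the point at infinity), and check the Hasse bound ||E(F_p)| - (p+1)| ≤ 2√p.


Affine points = {(4, 7), (4, 10), (6, 1), (6, 16), (11, 2), (11, 15), (15, 4), (15, 13), (16, 5), (16, 12)}; affine count = 10; |E(F_17)| = 11.

Discriminant check: Δ ∝ 4a³ + 27b² = 4·2³ + 27·11² = 4·8 + 27·121 ≡ 1 (mod 17). Nonzero ⇒ E is nonsingular.
For each x ∈ F_17, compute rhs = x³ + 2·x + 11 mod 17, then count y ∈ F_17 with y² ≡ rhs.
  x = 0: rhs = 11, matching y values: none (0 points).
  x = 1: rhs = 14, matching y values: none (0 points).
  x = 2: rhs = 6, matching y values: none (0 points).
  x = 3: rhs = 10, matching y values: none (0 points).
  x = 4: rhs = 15, matching y values: 7, 10 (2 points).
  x = 5: rhs = 10, matching y values: none (0 points).
  x = 6: rhs = 1, matching y values: 1, 16 (2 points).
  x = 7: rhs = 11, matching y values: none (0 points).
  x = 8: rhs = 12, matching y values: none (0 points).
  x = 9: rhs = 10, matching y values: none (0 points).
  x = 10: rhs = 11, matching y values: none (0 points).
  x = 11: rhs = 4, matching y values: 2, 15 (2 points).
  x = 12: rhs = 12, matching y values: none (0 points).
  x = 13: rhs = 7, matching y values: none (0 points).
  x = 14: rhs = 12, matching y values: none (0 points).
  x = 15: rhs = 16, matching y values: 4, 13 (2 points).
  x = 16: rhs = 8, matching y values: 5, 12 (2 points).
Total affine count: 10.
Full point count |E(F_17)| = 10 + 1 = 11.
Hasse bound: |11 − (17+1)| = |-7| = 7 ≤ 2√17 ≈ 8.2462 ✓.


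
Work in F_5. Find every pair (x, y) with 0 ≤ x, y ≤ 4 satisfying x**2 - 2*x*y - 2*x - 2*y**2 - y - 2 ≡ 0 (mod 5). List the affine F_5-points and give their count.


Affine F_5-points: {(0, 1), (1, 3), (2, 2), (2, 3), (4, 1), (4, 2)}; count = 6.

For each of the 25 pairs (x, y) ∈ F_5², evaluate f(x, y) mod 5. Record the zeros.
  x = 0: [0↦3, 1↦0, 2↦3, 3↦2, 4↦2]  zeros at y ∈ {1}
  x = 1: [0↦2, 1↦2, 2↦3, 3↦0, 4↦3]  zeros at y ∈ {3}
  x = 2: [0↦3, 1↦1, 2↦0, 3↦0, 4↦1]  zeros at y ∈ {2, 3}
  x = 3: [0↦1, 1↦2, 2↦4, 3↦2, 4↦1]  zeros at y ∈ ∅
  x = 4: [0↦1, 1↦0, 2↦0, 3↦1, 4↦3]  zeros at y ∈ {1, 2}
Collecting zeros: affine points = {(0, 1), (1, 3), (2, 2), (2, 3), (4, 1), (4, 2)}.
Total count |C(F_5)_aff| = 6.


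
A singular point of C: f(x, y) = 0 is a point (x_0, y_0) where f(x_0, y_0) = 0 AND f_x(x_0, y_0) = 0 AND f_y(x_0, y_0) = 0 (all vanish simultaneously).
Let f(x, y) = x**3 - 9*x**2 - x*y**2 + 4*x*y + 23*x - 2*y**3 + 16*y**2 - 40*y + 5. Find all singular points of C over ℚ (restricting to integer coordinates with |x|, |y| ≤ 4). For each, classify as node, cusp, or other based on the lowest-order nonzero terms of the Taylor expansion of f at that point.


Singular points: {(3, 2)}; classification: cusp.

Compute partial derivatives:
  f_x = 3*x**2 - 18*x - y**2 + 4*y + 23.
  f_y = -2*x*y + 4*x - 6*y**2 + 32*y - 40.
Scan x_0 ∈ {−4, ..., 4}. For each x_0, f_y(x_0, y) is a polynomial in y; find its integer roots y ∈ {−4, ..., 4}, then test f_x and f at those candidates.
  x = -4: f_y(-4, y) = -6*y**2 + 40*y - 56; vanishes at y ∈ {2}. (-4, 2): f_x = 147 ≠ 0.
  x = -3: f_y(-3, y) = -6*y**2 + 38*y - 52; vanishes at y ∈ {2}. (-3, 2): f_x = 108 ≠ 0.
  x = -2: f_y(-2, y) = -6*y**2 + 36*y - 48; vanishes at y ∈ {2, 4}. (-2, 2): f_x = 75 ≠ 0; (-2, 4): f_x = 71 ≠ 0.
  x = -1: f_y(-1, y) = -6*y**2 + 34*y - 44; vanishes at y ∈ {2}. (-1, 2): f_x = 48 ≠ 0.
  x = 0: f_y(0, y) = -6*y**2 + 32*y - 40; vanishes at y ∈ {2}. (0, 2): f_x = 27 ≠ 0.
  x = 1: f_y(1, y) = -6*y**2 + 30*y - 36; vanishes at y ∈ {2, 3}. (1, 2): f_x = 12 ≠ 0; (1, 3): f_x = 11 ≠ 0.
  x = 2: f_y(2, y) = -6*y**2 + 28*y - 32; vanishes at y ∈ {2}. (2, 2): f_x = 3 ≠ 0.
  x = 3: f_y(3, y) = -6*y**2 + 26*y - 28; vanishes at y ∈ {2}. (3, 2): f_x = 0, f = 0 — SINGULAR.
  x = 4: f_y(4, y) = -6*y**2 + 24*y - 24; vanishes at y ∈ {2}. (4, 2): f_x = 3 ≠ 0.
Only singular point on the grid: (3, 2).
Classify: substitute x = 3 + u, y = 2 + v and expand: f = u**3 - u*v**2 - 2*v**3 + v**2.
No constant or linear terms (consistent with a singular point). Quadratic part: v**2. Cubic part: u**3 - u*v**2 - 2*v**3.
The quadratic part v**2 is a perfect square, so there is a single (double) tangent line v = 0, i.e. y = 2. Restricting the cubic part to that line (v = 0) leaves u**3 ≠ 0, so f is not divisible by v and the branch is v² ≈ -u**3 to lowest order — this is a cusp.
Classification: cusp.


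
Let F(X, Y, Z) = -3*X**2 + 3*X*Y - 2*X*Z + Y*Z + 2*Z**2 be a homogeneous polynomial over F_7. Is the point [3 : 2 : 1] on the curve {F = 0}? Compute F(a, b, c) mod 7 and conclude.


F(3,2,1) ≡ 3 (mod 7); P is NOT on the curve.

Evaluate F(3, 2, 1) term-by-term (mod 7).
  -3*X**2 ↦ -3·9·1·1 = -27
  3*X*Y ↦ 3·3·2·1 = 18
  -2*X*Z ↦ -2·3·1·1 = -6
  Y*Z ↦ 1·1·2·1 = 2
  2*Z**2 ↦ 2·1·1·1 = 2
Sum: F(3, 2, 1) = (-27) + (18) + (-6) + (2) + (2) = -11.
Reducing mod 7: -11 ≡ 3 (mod 7).
Since F(a, b, c) ≡ 3 ≠ 0 (mod 7), P does NOT lie on the curve.


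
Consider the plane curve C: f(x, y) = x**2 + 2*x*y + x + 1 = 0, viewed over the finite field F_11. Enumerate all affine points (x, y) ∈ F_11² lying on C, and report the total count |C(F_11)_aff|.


Affine F_11-points: {(1, 4), (2, 1), (3, 7), (4, 7), (5, 9), (6, 1), (7, 3), (8, 3), (9, 9), (10, 6)}; count = 10.

For each of the 121 pairs (x, y) ∈ F_11², evaluate f(x, y) mod 11. Record the zeros.
  x = 0: [0↦1, 1↦1, 2↦1, 3↦1, 4↦1, 5↦1, 6↦1, 7↦1, 8↦1, 9↦1, 10↦1]  zeros at y ∈ ∅
  x = 1: [0↦3, 1↦5, 2↦7, 3↦9, 4↦0, 5↦2, 6↦4, 7↦6, 8↦8, 9↦10, 10↦1]  zeros at y ∈ {4}
  x = 2: [0↦7, 1↦0, 2↦4, 3↦8, 4↦1, 5↦5, 6↦9, 7↦2, 8↦6, 9↦10, 10↦3]  zeros at y ∈ {1}
  x = 3: [0↦2, 1↦8, 2↦3, 3↦9, 4↦4, 5↦10, 6↦5, 7↦0, 8↦6, 9↦1, 10↦7]  zeros at y ∈ {7}
  x = 4: [0↦10, 1↦7, 2↦4, 3↦1, 4↦9, 5↦6, 6↦3, 7↦0, 8↦8, 9↦5, 10↦2]  zeros at y ∈ {7}
  x = 5: [0↦9, 1↦8, 2↦7, 3↦6, 4↦5, 5↦4, 6↦3, 7↦2, 8↦1, 9↦0, 10↦10]  zeros at y ∈ {9}
  x = 6: [0↦10, 1↦0, 2↦1, 3↦2, 4↦3, 5↦4, 6↦5, 7↦6, 8↦7, 9↦8, 10↦9]  zeros at y ∈ {1}
  x = 7: [0↦2, 1↦5, 2↦8, 3↦0, 4↦3, 5↦6, 6↦9, 7↦1, 8↦4, 9↦7, 10↦10]  zeros at y ∈ {3}
  x = 8: [0↦7, 1↦1, 2↦6, 3↦0, 4↦5, 5↦10, 6↦4, 7↦9, 8↦3, 9↦8, 10↦2]  zeros at y ∈ {3}
  x = 9: [0↦3, 1↦10, 2↦6, 3↦2, 4↦9, 5↦5, 6↦1, 7↦8, 8↦4, 9↦0, 10↦7]  zeros at y ∈ {9}
  x = 10: [0↦1, 1↦10, 2↦8, 3↦6, 4↦4, 5↦2, 6↦0, 7↦9, 8↦7, 9↦5, 10↦3]  zeros at y ∈ {6}
Collecting zeros: affine points = {(1, 4), (2, 1), (3, 7), (4, 7), (5, 9), (6, 1), (7, 3), (8, 3), (9, 9), (10, 6)}.
Total count |C(F_11)_aff| = 10.


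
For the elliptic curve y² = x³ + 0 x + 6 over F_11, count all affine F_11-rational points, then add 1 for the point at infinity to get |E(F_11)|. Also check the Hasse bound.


Affine points = {(2, 5), (2, 6), (3, 0), (4, 2), (4, 9), (8, 1), (8, 10), (9, 3), (9, 8), (10, 4), (10, 7)}; affine count = 11; |E(F_11)| = 12.

Discriminant check: Δ ∝ 4a³ + 27b² = 4·0³ + 27·6² = 4·0 + 27·36 ≡ 4 (mod 11). Nonzero ⇒ E is nonsingular.
For each x ∈ F_11, compute rhs = x³ + 0·x + 6 mod 11, then count y ∈ F_11 with y² ≡ rhs.
  x = 0: rhs = 6, matching y values: none (0 points).
  x = 1: rhs = 7, matching y values: none (0 points).
  x = 2: rhs = 3, matching y values: 5, 6 (2 points).
  x = 3: rhs = 0, matching y values: 0 (1 points).
  x = 4: rhs = 4, matching y values: 2, 9 (2 points).
  x = 5: rhs = 10, matching y values: none (0 points).
  x = 6: rhs = 2, matching y values: none (0 points).
  x = 7: rhs = 8, matching y values: none (0 points).
  x = 8: rhs = 1, matching y values: 1, 10 (2 points).
  x = 9: rhs = 9, matching y values: 3, 8 (2 points).
  x = 10: rhs = 5, matching y values: 4, 7 (2 points).
Total affine count: 11.
Full point count |E(F_11)| = 11 + 1 = 12.
Hasse bound: |12 − (11+1)| = |0| = 0 ≤ 2√11 ≈ 6.6332 ✓.


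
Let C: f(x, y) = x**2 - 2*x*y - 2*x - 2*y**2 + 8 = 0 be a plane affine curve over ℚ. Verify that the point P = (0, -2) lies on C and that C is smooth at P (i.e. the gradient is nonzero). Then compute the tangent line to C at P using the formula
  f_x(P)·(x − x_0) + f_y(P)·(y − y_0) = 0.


Tangent line at P: 2*x + 8*y + 16 = 0.

Step 1: f(0, -2) = 0, so P lies on C.
Step 2: partial derivatives
  f_x(x, y) = 2*x - 2*y - 2, f_y(x, y) = -2*x - 4*y.
  f_x(P) = 2, f_y(P) = 8 (gradient nonzero, so P is smooth).
Step 3: tangent line at P: 2·(x − 0) + 8·(y − -2) = 0.
Expanding: 2*x + 8*y + 16 = 0.


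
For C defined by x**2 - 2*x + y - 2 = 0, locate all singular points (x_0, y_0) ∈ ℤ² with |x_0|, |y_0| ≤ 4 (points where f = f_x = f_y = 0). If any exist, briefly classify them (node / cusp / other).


No singular points in the scanned grid; C is smooth there.

Compute partial derivatives:
  f_x = 2*x - 2.
  f_y = 1.
f_y = 1 is a nonzero constant, so f_y never vanishes: no point (x, y) can satisfy f = f_x = f_y = 0. In particular no (x, y) ∈ {−4, ..., 4}² is singular; the curve is smooth.


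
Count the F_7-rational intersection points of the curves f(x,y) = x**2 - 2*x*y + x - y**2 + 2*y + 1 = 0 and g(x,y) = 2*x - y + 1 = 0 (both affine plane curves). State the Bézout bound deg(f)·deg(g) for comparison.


Common zeros: {(2, 5)}; count = 1; Bézout bound = 2.

deg(f) = 2, deg(g) = 1, so Bézout bound = 2.
Scan x ∈ F_7. For each x, list the y ∈ F_7 with f(x, y) ≡ 0 and those with g(x, y) ≡ 0 (mod 7); the common zeros in that column are the intersection.
  x = 0: f ≡ 0 at y ∈ {4, 5}; g ≡ 0 at y ∈ {1}; common: ∅.
  x = 1: f ≡ 0 at y ∈ ∅; g ≡ 0 at y ∈ {3}; common: ∅.
  x = 2: f ≡ 0 at y ∈ {0, 5}; g ≡ 0 at y ∈ {5}; common: {5}.
  x = 3: f ≡ 0 at y ∈ ∅; g ≡ 0 at y ∈ {0}; common: ∅.
  x = 4: f ≡ 0 at y ∈ {0, 1}; g ≡ 0 at y ∈ {2}; common: ∅.
  x = 5: f ≡ 0 at y ∈ ∅; g ≡ 0 at y ∈ {4}; common: ∅.
  x = 6: f ≡ 0 at y ∈ ∅; g ≡ 0 at y ∈ {6}; common: ∅.
Collecting: common zeros = {(2, 5)}, so the count is 1.
Comparison with the Bézout bound: 1 ≤ 2 = deg(f)·deg(g), as expected for curves with no common component (the affine F_7-count falls short of the bound because intersections may lie at infinity, over extension fields, or carry multiplicity).


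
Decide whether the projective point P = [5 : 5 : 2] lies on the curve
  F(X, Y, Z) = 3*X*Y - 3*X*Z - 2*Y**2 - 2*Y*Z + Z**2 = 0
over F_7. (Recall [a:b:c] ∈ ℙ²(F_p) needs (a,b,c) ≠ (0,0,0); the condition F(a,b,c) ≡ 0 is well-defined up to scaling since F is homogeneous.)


F(5,5,2) ≡ 0 (mod 7); P is on the curve.

Evaluate F(5, 5, 2) term-by-term (mod 7).
  3*X*Y ↦ 3·5·5·1 = 75
  -3*X*Z ↦ -3·5·1·2 = -30
  -2*Y**2 ↦ -2·1·25·1 = -50
  -2*Y*Z ↦ -2·1·5·2 = -20
  Z**2 ↦ 1·1·1·4 = 4
Sum: F(5, 5, 2) = (75) + (-30) + (-50) + (-20) + (4) = -21.
Reducing mod 7: -21 ≡ 0 (mod 7).
Since F(a, b, c) ≡ 0 (mod 7), P lies on the curve.


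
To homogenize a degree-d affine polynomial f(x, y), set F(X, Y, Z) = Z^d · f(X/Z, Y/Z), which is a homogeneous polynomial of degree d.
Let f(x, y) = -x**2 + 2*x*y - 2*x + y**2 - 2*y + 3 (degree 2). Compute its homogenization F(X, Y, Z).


F(X, Y, Z) = -X**2 + 2*X*Y - 2*X*Z + Y**2 - 2*Y*Z + 3*Z**2

deg(f) = 2.
Substitute x = X/Z, y = Y/Z into f, then multiply by Z^2.
  monomial -1·x^2·y^0 ↦ -1·X^2·Y^0·Z^0.
  monomial 2·x^1·y^1 ↦ 2·X^1·Y^1·Z^0.
  monomial -2·x^1·y^0 ↦ -2·X^1·Y^0·Z^1.
  monomial 1·x^0·y^2 ↦ 1·X^0·Y^2·Z^0.
  monomial -2·x^0·y^1 ↦ -2·X^0·Y^1·Z^1.
  monomial 3·x^0·y^0 ↦ 3·X^0·Y^0·Z^2.
Collecting: F(X, Y, Z) = -X**2 + 2*X*Y - 2*X*Z + Y**2 - 2*Y*Z + 3*Z**2.


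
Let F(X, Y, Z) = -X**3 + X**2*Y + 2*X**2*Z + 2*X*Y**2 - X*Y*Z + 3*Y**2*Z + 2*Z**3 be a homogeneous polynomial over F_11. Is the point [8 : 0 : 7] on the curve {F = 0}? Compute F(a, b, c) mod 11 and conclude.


F(8,0,7) ≡ 3 (mod 11); P is NOT on the curve.

Evaluate F(8, 0, 7) term-by-term (mod 11).
  -X**3 ↦ -1·512·1·1 = -512
  X**2*Y ↦ 1·64·0·1 = 0
  2*X**2*Z ↦ 2·64·1·7 = 896
  2*X*Y**2 ↦ 2·8·0·1 = 0
  -X*Y*Z ↦ -1·8·0·7 = 0
  3*Y**2*Z ↦ 3·1·0·7 = 0
  2*Z**3 ↦ 2·1·1·343 = 686
Sum: F(8, 0, 7) = (-512) + (0) + (896) + (0) + (0) + (0) + (686) = 1070.
Reducing mod 11: 1070 ≡ 3 (mod 11).
Since F(a, b, c) ≡ 3 ≠ 0 (mod 11), P does NOT lie on the curve.


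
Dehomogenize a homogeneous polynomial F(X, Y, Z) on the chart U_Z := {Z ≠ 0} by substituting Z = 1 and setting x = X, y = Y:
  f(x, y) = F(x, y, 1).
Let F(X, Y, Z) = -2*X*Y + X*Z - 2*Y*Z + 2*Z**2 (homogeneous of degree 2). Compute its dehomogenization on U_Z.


f(x, y) = -2*x*y + x - 2*y + 2

On U_Z we set Z = 1. Each monomial c·X^i·Y^j·Z^k in F becomes c·x^i·y^j·1^k = c·x^i·y^j.
Substituting Z = 1: F(X, Y, 1) = -2*x*y + x - 2*y + 2.
Note: deg(f) ≤ deg(F) = 2; strict inequality happens when F is divisible by Z (lost terms).


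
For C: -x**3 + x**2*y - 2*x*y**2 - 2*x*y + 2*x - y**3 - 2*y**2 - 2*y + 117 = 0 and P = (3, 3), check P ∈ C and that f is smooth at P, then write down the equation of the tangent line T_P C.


Tangent line at P: -31*x - 74*y + 315 = 0.

Step 1: f(3, 3) = 0, so P lies on C.
Step 2: partial derivatives
  f_x(x, y) = -3*x**2 + 2*x*y - 2*y**2 - 2*y + 2, f_y(x, y) = x**2 - 4*x*y - 2*x - 3*y**2 - 4*y - 2.
  f_x(P) = -31, f_y(P) = -74 (gradient nonzero, so P is smooth).
Step 3: tangent line at P: -31·(x − 3) + -74·(y − 3) = 0.
Expanding: -31*x - 74*y + 315 = 0.


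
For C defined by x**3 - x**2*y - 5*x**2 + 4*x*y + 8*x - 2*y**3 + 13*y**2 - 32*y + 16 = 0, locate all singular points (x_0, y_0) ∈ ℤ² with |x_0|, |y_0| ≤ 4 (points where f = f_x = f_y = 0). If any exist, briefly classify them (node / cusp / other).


Singular points: {(2, 2)}; classification: node.

Compute partial derivatives:
  f_x = 3*x**2 - 2*x*y - 10*x + 4*y + 8.
  f_y = -x**2 + 4*x - 6*y**2 + 26*y - 32.
Scan x_0 ∈ {−4, ..., 4}. For each x_0, f_y(x_0, y) is a polynomial in y; find its integer roots y ∈ {−4, ..., 4}, then test f_x and f at those candidates.
  x = -4: f_y(-4, y) = -6*y**2 + 26*y - 64; no integer root y with |y| ≤ 4.
  x = -3: f_y(-3, y) = -6*y**2 + 26*y - 53; no integer root y with |y| ≤ 4.
  x = -2: f_y(-2, y) = -6*y**2 + 26*y - 44; no integer root y with |y| ≤ 4.
  x = -1: f_y(-1, y) = -6*y**2 + 26*y - 37; no integer root y with |y| ≤ 4.
  x = 0: f_y(0, y) = -6*y**2 + 26*y - 32; no integer root y with |y| ≤ 4.
  x = 1: f_y(1, y) = -6*y**2 + 26*y - 29; no integer root y with |y| ≤ 4.
  x = 2: f_y(2, y) = -6*y**2 + 26*y - 28; vanishes at y ∈ {2}. (2, 2): f_x = 0, f = 0 — SINGULAR.
  x = 3: f_y(3, y) = -6*y**2 + 26*y - 29; no integer root y with |y| ≤ 4.
  x = 4: f_y(4, y) = -6*y**2 + 26*y - 32; no integer root y with |y| ≤ 4.
Only singular point on the grid: (2, 2).
Classify: substitute x = 2 + u, y = 2 + v and expand: f = u**3 - u**2*v - u**2 - 2*v**3 + v**2.
No constant or linear terms (consistent with a singular point). Quadratic part: -u**2 + v**2. Cubic part: u**3 - u**2*v - 2*v**3.
The quadratic part v**2 - u**2 = (v − u)(v + u) splits into two distinct linear factors, so there are two distinct tangent lines y − 2 = ±(x − 2) — this is a node (ordinary double point).
Classification: node.


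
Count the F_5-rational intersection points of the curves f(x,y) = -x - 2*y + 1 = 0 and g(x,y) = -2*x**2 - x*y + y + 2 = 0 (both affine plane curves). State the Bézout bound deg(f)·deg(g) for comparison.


Common zeros: {(0, 3), (1, 0)}; count = 2; Bézout bound = 2.

deg(f) = 1, deg(g) = 2, so Bézout bound = 2.
Scan x ∈ F_5. For each x, list the y ∈ F_5 with f(x, y) ≡ 0 and those with g(x, y) ≡ 0 (mod 5); the common zeros in that column are the intersection.
  x = 0: f ≡ 0 at y ∈ {3}; g ≡ 0 at y ∈ {3}; common: {3}.
  x = 1: f ≡ 0 at y ∈ {0}; g ≡ 0 at y ∈ {0, 1, 2, 3, 4}; common: {0}.
  x = 2: f ≡ 0 at y ∈ {2}; g ≡ 0 at y ∈ {4}; common: ∅.
  x = 3: f ≡ 0 at y ∈ {4}; g ≡ 0 at y ∈ {2}; common: ∅.
  x = 4: f ≡ 0 at y ∈ {1}; g ≡ 0 at y ∈ {0}; common: ∅.
Collecting: common zeros = {(0, 3), (1, 0)}, so the count is 2.
Comparison with the Bézout bound: 2 ≤ 2 = deg(f)·deg(g), as expected for curves with no common component (the bound is attained).


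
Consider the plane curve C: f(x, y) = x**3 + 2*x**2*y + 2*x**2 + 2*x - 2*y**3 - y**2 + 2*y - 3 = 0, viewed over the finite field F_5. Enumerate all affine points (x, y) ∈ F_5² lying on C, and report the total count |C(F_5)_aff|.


Affine F_5-points: {(0, 3), (1, 2), (3, 1), (3, 3), (4, 3)}; count = 5.

For each of the 25 pairs (x, y) ∈ F_5², evaluate f(x, y) mod 5. Record the zeros.
  x = 0: [0↦2, 1↦1, 2↦1, 3↦0, 4↦1]  zeros at y ∈ {3}
  x = 1: [0↦2, 1↦3, 2↦0, 3↦1, 4↦4]  zeros at y ∈ {2}
  x = 2: [0↦2, 1↦4, 2↦2, 3↦4, 4↦3]  zeros at y ∈ ∅
  x = 3: [0↦3, 1↦0, 2↦3, 3↦0, 4↦4]  zeros at y ∈ {1, 3}
  x = 4: [0↦1, 1↦2, 2↦4, 3↦0, 4↦3]  zeros at y ∈ {3}
Collecting zeros: affine points = {(0, 3), (1, 2), (3, 1), (3, 3), (4, 3)}.
Total count |C(F_5)_aff| = 5.


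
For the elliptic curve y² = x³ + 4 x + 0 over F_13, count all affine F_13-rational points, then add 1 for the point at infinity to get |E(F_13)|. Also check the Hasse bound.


Affine points = {(0, 0), (2, 4), (2, 9), (3, 0), (10, 0), (11, 6), (11, 7)}; affine count = 7; |E(F_13)| = 8.

Discriminant check: Δ ∝ 4a³ + 27b² = 4·4³ + 27·0² = 4·64 + 27·0 ≡ 9 (mod 13). Nonzero ⇒ E is nonsingular.
For each x ∈ F_13, compute rhs = x³ + 4·x + 0 mod 13, then count y ∈ F_13 with y² ≡ rhs.
  x = 0: rhs = 0, matching y values: 0 (1 points).
  x = 1: rhs = 5, matching y values: none (0 points).
  x = 2: rhs = 3, matching y values: 4, 9 (2 points).
  x = 3: rhs = 0, matching y values: 0 (1 points).
  x = 4: rhs = 2, matching y values: none (0 points).
  x = 5: rhs = 2, matching y values: none (0 points).
  x = 6: rhs = 6, matching y values: none (0 points).
  x = 7: rhs = 7, matching y values: none (0 points).
  x = 8: rhs = 11, matching y values: none (0 points).
  x = 9: rhs = 11, matching y values: none (0 points).
  x = 10: rhs = 0, matching y values: 0 (1 points).
  x = 11: rhs = 10, matching y values: 6, 7 (2 points).
  x = 12: rhs = 8, matching y values: none (0 points).
Total affine count: 7.
Full point count |E(F_13)| = 7 + 1 = 8.
Hasse bound: |8 − (13+1)| = |-6| = 6 ≤ 2√13 ≈ 7.2111 ✓.


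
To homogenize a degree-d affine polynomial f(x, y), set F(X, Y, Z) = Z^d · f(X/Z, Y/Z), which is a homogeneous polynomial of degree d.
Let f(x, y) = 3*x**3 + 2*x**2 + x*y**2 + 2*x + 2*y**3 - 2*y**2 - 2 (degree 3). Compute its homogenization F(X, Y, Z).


F(X, Y, Z) = 3*X**3 + 2*X**2*Z + X*Y**2 + 2*X*Z**2 + 2*Y**3 - 2*Y**2*Z - 2*Z**3

deg(f) = 3.
Substitute x = X/Z, y = Y/Z into f, then multiply by Z^3.
  monomial 3·x^3·y^0 ↦ 3·X^3·Y^0·Z^0.
  monomial 2·x^2·y^0 ↦ 2·X^2·Y^0·Z^1.
  monomial 1·x^1·y^2 ↦ 1·X^1·Y^2·Z^0.
  monomial 2·x^1·y^0 ↦ 2·X^1·Y^0·Z^2.
  monomial 2·x^0·y^3 ↦ 2·X^0·Y^3·Z^0.
  monomial -2·x^0·y^2 ↦ -2·X^0·Y^2·Z^1.
  monomial -2·x^0·y^0 ↦ -2·X^0·Y^0·Z^3.
Collecting: F(X, Y, Z) = 3*X**3 + 2*X**2*Z + X*Y**2 + 2*X*Z**2 + 2*Y**3 - 2*Y**2*Z - 2*Z**3.


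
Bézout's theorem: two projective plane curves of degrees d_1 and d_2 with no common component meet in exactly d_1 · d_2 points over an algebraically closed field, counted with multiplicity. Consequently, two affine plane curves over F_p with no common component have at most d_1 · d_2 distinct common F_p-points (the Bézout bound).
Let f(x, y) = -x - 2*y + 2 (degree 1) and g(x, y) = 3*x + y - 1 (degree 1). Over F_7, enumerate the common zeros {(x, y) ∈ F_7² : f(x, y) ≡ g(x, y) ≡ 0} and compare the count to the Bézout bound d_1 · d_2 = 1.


Common zeros: {(0, 1)}; count = 1; Bézout bound = 1.

deg(f) = 1, deg(g) = 1, so Bézout bound = 1.
Scan x ∈ F_7. For each x, list the y ∈ F_7 with f(x, y) ≡ 0 and those with g(x, y) ≡ 0 (mod 7); the common zeros in that column are the intersection.
  x = 0: f ≡ 0 at y ∈ {1}; g ≡ 0 at y ∈ {1}; common: {1}.
  x = 1: f ≡ 0 at y ∈ {4}; g ≡ 0 at y ∈ {5}; common: ∅.
  x = 2: f ≡ 0 at y ∈ {0}; g ≡ 0 at y ∈ {2}; common: ∅.
  x = 3: f ≡ 0 at y ∈ {3}; g ≡ 0 at y ∈ {6}; common: ∅.
  x = 4: f ≡ 0 at y ∈ {6}; g ≡ 0 at y ∈ {3}; common: ∅.
  x = 5: f ≡ 0 at y ∈ {2}; g ≡ 0 at y ∈ {0}; common: ∅.
  x = 6: f ≡ 0 at y ∈ {5}; g ≡ 0 at y ∈ {4}; common: ∅.
Collecting: common zeros = {(0, 1)}, so the count is 1.
Comparison with the Bézout bound: 1 ≤ 1 = deg(f)·deg(g), as expected for curves with no common component (the bound is attained).


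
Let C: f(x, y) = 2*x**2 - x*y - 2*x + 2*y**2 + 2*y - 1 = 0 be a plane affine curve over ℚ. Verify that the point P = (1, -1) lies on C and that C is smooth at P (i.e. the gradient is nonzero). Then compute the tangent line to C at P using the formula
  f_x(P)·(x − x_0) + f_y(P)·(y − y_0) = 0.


Tangent line at P: 3*x - 3*y - 6 = 0.

Step 1: f(1, -1) = 0, so P lies on C.
Step 2: partial derivatives
  f_x(x, y) = 4*x - y - 2, f_y(x, y) = -x + 4*y + 2.
  f_x(P) = 3, f_y(P) = -3 (gradient nonzero, so P is smooth).
Step 3: tangent line at P: 3·(x − 1) + -3·(y − -1) = 0.
Expanding: 3*x - 3*y - 6 = 0.


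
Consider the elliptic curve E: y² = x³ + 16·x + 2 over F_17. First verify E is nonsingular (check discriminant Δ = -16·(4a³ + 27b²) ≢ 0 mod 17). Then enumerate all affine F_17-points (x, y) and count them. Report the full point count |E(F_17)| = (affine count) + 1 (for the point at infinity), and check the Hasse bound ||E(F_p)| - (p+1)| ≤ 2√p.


Affine points = {(0, 6), (0, 11), (1, 6), (1, 11), (2, 5), (2, 12), (3, 3), (3, 14), (6, 5), (6, 12), (7, 7), (7, 10), (8, 8), (8, 9), (9, 5), (9, 12), (11, 8), (11, 9), (12, 1), (12, 16), (15, 8), (15, 9), (16, 6), (16, 11)}; affine count = 24; |E(F_17)| = 25.

Discriminant check: Δ ∝ 4a³ + 27b² = 4·16³ + 27·2² = 4·4096 + 27·4 ≡ 2 (mod 17). Nonzero ⇒ E is nonsingular.
For each x ∈ F_17, compute rhs = x³ + 16·x + 2 mod 17, then count y ∈ F_17 with y² ≡ rhs.
  x = 0: rhs = 2, matching y values: 6, 11 (2 points).
  x = 1: rhs = 2, matching y values: 6, 11 (2 points).
  x = 2: rhs = 8, matching y values: 5, 12 (2 points).
  x = 3: rhs = 9, matching y values: 3, 14 (2 points).
  x = 4: rhs = 11, matching y values: none (0 points).
  x = 5: rhs = 3, matching y values: none (0 points).
  x = 6: rhs = 8, matching y values: 5, 12 (2 points).
  x = 7: rhs = 15, matching y values: 7, 10 (2 points).
  x = 8: rhs = 13, matching y values: 8, 9 (2 points).
  x = 9: rhs = 8, matching y values: 5, 12 (2 points).
  x = 10: rhs = 6, matching y values: none (0 points).
  x = 11: rhs = 13, matching y values: 8, 9 (2 points).
  x = 12: rhs = 1, matching y values: 1, 16 (2 points).
  x = 13: rhs = 10, matching y values: none (0 points).
  x = 14: rhs = 12, matching y values: none (0 points).
  x = 15: rhs = 13, matching y values: 8, 9 (2 points).
  x = 16: rhs = 2, matching y values: 6, 11 (2 points).
Total affine count: 24.
Full point count |E(F_17)| = 24 + 1 = 25.
Hasse bound: |25 − (17+1)| = |7| = 7 ≤ 2√17 ≈ 8.2462 ✓.


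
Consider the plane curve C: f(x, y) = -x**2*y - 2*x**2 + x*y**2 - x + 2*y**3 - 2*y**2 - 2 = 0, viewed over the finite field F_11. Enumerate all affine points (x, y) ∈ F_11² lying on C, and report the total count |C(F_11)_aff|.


Affine F_11-points: {(0, 5), (1, 6), (2, 6), (3, 7), (4, 10), (5, 1), (5, 5), (5, 9), (6, 1), (6, 7), (7, 10)}; count = 11.

For each of the 121 pairs (x, y) ∈ F_11², evaluate f(x, y) mod 11. Record the zeros.
  x = 0: [0↦9, 1↦9, 2↦6, 3↦1, 4↦6, 5↦0, 6↦6, 7↦3, 8↦3, 9↦7, 10↦5]  zeros at y ∈ {5}
  x = 1: [0↦6, 1↦6, 2↦5, 3↦4, 4↦4, 5↦6, 6↦0, 7↦9, 8↦1, 9↦10, 10↦4]  zeros at y ∈ {6}
  x = 2: [0↦10, 1↦8, 2↦7, 3↦8, 4↦1, 5↦9, 6↦0, 7↦8, 8↦1, 9↦2, 10↦1]  zeros at y ∈ {6}
  x = 3: [0↦10, 1↦4, 2↦1, 3↦2, 4↦8, 5↦9, 6↦6, 7↦0, 8↦3, 9↦5, 10↦7]  zeros at y ∈ {7}
  x = 4: [0↦6, 1↦5, 2↦9, 3↦8, 4↦3, 5↦6, 6↦7, 7↦7, 8↦7, 9↦8, 10↦0]  zeros at y ∈ {10}
  x = 5: [0↦9, 1↦0, 2↦9, 3↦4, 4↦8, 5↦0, 6↦3, 7↦7, 8↦2, 9↦0, 10↦2]  zeros at y ∈ {1, 5, 9}
  x = 6: [0↦8, 1↦0, 2↦1, 3↦1, 4↦1, 5↦2, 6↦5, 7↦0, 8↦10, 9↦3, 10↦2]  zeros at y ∈ {1, 7}
  x = 7: [0↦3, 1↦5, 2↦7, 3↦10, 4↦4, 5↦1, 6↦2, 7↦8, 8↦9, 9↦6, 10↦0]  zeros at y ∈ {10}
  x = 8: [0↦5, 1↦4, 2↦5, 3↦9, 4↦6, 5↦8, 6↦5, 7↦9, 8↦10, 9↦9, 10↦7]  zeros at y ∈ ∅
  x = 9: [0↦3, 1↦8, 2↦6, 3↦9, 4↦7, 5↦1, 6↦3, 7↦3, 8↦2, 9↦1, 10↦1]  zeros at y ∈ ∅
  x = 10: [0↦8, 1↦6, 2↦10, 3↦10, 4↦7, 5↦2, 6↦7, 7↦1, 8↦7, 9↦4, 10↦4]  zeros at y ∈ ∅
Collecting zeros: affine points = {(0, 5), (1, 6), (2, 6), (3, 7), (4, 10), (5, 1), (5, 5), (5, 9), (6, 1), (6, 7), (7, 10)}.
Total count |C(F_11)_aff| = 11.


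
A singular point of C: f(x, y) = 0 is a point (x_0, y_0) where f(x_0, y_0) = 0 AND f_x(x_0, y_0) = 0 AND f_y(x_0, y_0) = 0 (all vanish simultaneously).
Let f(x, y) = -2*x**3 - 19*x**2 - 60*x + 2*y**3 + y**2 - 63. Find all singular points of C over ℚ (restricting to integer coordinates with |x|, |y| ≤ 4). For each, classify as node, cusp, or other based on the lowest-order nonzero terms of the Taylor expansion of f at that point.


Singular points: {(-3, 0)}; classification: node.

Compute partial derivatives:
  f_x = -6*x**2 - 38*x - 60.
  f_y = 6*y**2 + 2*y.
Scan x_0 ∈ {−4, ..., 4}. For each x_0, f_y(x_0, y) is a polynomial in y; find its integer roots y ∈ {−4, ..., 4}, then test f_x and f at those candidates.
  x = -4: f_y(-4, y) = 6*y**2 + 2*y; vanishes at y ∈ {0}. (-4, 0): f_x = -4 ≠ 0.
  x = -3: f_y(-3, y) = 6*y**2 + 2*y; vanishes at y ∈ {0}. (-3, 0): f_x = 0, f = 0 — SINGULAR.
  x = -2: f_y(-2, y) = 6*y**2 + 2*y; vanishes at y ∈ {0}. (-2, 0): f_x = -8 ≠ 0.
  x = -1: f_y(-1, y) = 6*y**2 + 2*y; vanishes at y ∈ {0}. (-1, 0): f_x = -28 ≠ 0.
  x = 0: f_y(0, y) = 6*y**2 + 2*y; vanishes at y ∈ {0}. (0, 0): f_x = -60 ≠ 0.
  x = 1: f_y(1, y) = 6*y**2 + 2*y; vanishes at y ∈ {0}. (1, 0): f_x = -104 ≠ 0.
  x = 2: f_y(2, y) = 6*y**2 + 2*y; vanishes at y ∈ {0}. (2, 0): f_x = -160 ≠ 0.
  x = 3: f_y(3, y) = 6*y**2 + 2*y; vanishes at y ∈ {0}. (3, 0): f_x = -228 ≠ 0.
  x = 4: f_y(4, y) = 6*y**2 + 2*y; vanishes at y ∈ {0}. (4, 0): f_x = -308 ≠ 0.
Only singular point on the grid: (-3, 0).
Classify: substitute x = -3 + u, y = 0 + v and expand: f = -2*u**3 - u**2 + 2*v**3 + v**2.
No constant or linear terms (consistent with a singular point). Quadratic part: -u**2 + v**2. Cubic part: -2*u**3 + 2*v**3.
The quadratic part v**2 - u**2 = (v − u)(v + u) splits into two distinct linear factors, so there are two distinct tangent lines y − 0 = ±(x − -3) — this is a node (ordinary double point).
Classification: node.


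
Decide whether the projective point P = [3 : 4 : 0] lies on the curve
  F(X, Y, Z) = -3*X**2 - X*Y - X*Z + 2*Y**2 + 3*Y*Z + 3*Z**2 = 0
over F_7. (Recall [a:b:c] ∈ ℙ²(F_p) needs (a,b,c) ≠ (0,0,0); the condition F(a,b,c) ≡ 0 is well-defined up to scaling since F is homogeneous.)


F(3,4,0) ≡ 0 (mod 7); P is on the curve.

Evaluate F(3, 4, 0) term-by-term (mod 7).
  -3*X**2 ↦ -3·9·1·1 = -27
  -X*Y ↦ -1·3·4·1 = -12
  -X*Z ↦ -1·3·1·0 = 0
  2*Y**2 ↦ 2·1·16·1 = 32
  3*Y*Z ↦ 3·1·4·0 = 0
  3*Z**2 ↦ 3·1·1·0 = 0
Sum: F(3, 4, 0) = (-27) + (-12) + (0) + (32) + (0) + (0) = -7.
Reducing mod 7: -7 ≡ 0 (mod 7).
Since F(a, b, c) ≡ 0 (mod 7), P lies on the curve.


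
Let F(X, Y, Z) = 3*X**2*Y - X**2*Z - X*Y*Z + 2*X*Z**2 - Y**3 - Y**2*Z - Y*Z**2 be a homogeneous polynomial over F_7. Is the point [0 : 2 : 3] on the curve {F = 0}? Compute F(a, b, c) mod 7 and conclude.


F(0,2,3) ≡ 4 (mod 7); P is NOT on the curve.

Evaluate F(0, 2, 3) term-by-term (mod 7).
  3*X**2*Y ↦ 3·0·2·1 = 0
  -X**2*Z ↦ -1·0·1·3 = 0
  -X*Y*Z ↦ -1·0·2·3 = 0
  2*X*Z**2 ↦ 2·0·1·9 = 0
  -Y**3 ↦ -1·1·8·1 = -8
  -Y**2*Z ↦ -1·1·4·3 = -12
  -Y*Z**2 ↦ -1·1·2·9 = -18
Sum: F(0, 2, 3) = (0) + (0) + (0) + (0) + (-8) + (-12) + (-18) = -38.
Reducing mod 7: -38 ≡ 4 (mod 7).
Since F(a, b, c) ≡ 4 ≠ 0 (mod 7), P does NOT lie on the curve.


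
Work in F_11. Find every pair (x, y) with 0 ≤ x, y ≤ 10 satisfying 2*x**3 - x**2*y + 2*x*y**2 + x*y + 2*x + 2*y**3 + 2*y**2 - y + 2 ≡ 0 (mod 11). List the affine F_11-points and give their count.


Affine F_11-points: {(0, 5), (1, 1), (2, 0), (2, 3), (2, 5), (4, 4), (6, 5), (7, 6), (7, 9), (7, 10), (8, 7)}; count = 11.

For each of the 121 pairs (x, y) ∈ F_11², evaluate f(x, y) mod 11. Record the zeros.
  x = 0: [0↦2, 1↦5, 2↦2, 3↦5, 4↦4, 5↦0, 6↦5, 7↦9, 8↦2, 9↦7, 10↦3]  zeros at y ∈ {5}
  x = 1: [0↦6, 1↦0, 2↦3, 3↦5, 4↦7, 5↦10, 6↦4, 7↦1, 8↦2, 9↦8, 10↦9]  zeros at y ∈ {1}
  x = 2: [0↦0, 1↦5, 2↦1, 3↦0, 4↦3, 5↦0, 6↦3, 7↦2, 8↦9, 9↦3, 10↦7]  zeros at y ∈ {0, 3, 5}
  x = 3: [0↦7, 1↦10, 2↦8, 3↦2, 4↦4, 5↦4, 6↦3, 7↦2, 8↦2, 9↦4, 10↦9]  zeros at y ∈ ∅
  x = 4: [0↦6, 1↦5, 2↦3, 3↦1, 4↦0, 5↦1, 6↦5, 7↦2, 8↦4, 9↦1, 10↦5]  zeros at y ∈ {4}
  x = 5: [0↦9, 1↦2, 2↦9, 3↦9, 4↦3, 5↦3, 6↦10, 7↦3, 8↦5, 9↦6, 10↦7]  zeros at y ∈ ∅
  x = 6: [0↦6, 1↦2, 2↦5, 3↦5, 4↦3, 5↦0, 6↦8, 7↦6, 8↦6, 9↦9, 10↦5]  zeros at y ∈ {5}
  x = 7: [0↦9, 1↦6, 2↦3, 3↦1, 4↦1, 5↦4, 6↦0, 7↦1, 8↦8, 9↦0, 10↦0]  zeros at y ∈ {6, 9, 10}
  x = 8: [0↦8, 1↦4, 2↦4, 3↦9, 4↦9, 5↦5, 6↦9, 7↦0, 8↦1, 9↦2, 10↦4]  zeros at y ∈ {7}
  x = 9: [0↦4, 1↦8, 2↦9, 3↦8, 4↦6, 5↦4, 6↦3, 7↦4, 8↦8, 9↦5, 10↦7]  zeros at y ∈ ∅
  x = 10: [0↦9, 1↦8, 2↦8, 3↦10, 4↦4, 5↦2, 6↦5, 7↦3, 8↦8, 9↦10, 10↦10]  zeros at y ∈ ∅
Collecting zeros: affine points = {(0, 5), (1, 1), (2, 0), (2, 3), (2, 5), (4, 4), (6, 5), (7, 6), (7, 9), (7, 10), (8, 7)}.
Total count |C(F_11)_aff| = 11.


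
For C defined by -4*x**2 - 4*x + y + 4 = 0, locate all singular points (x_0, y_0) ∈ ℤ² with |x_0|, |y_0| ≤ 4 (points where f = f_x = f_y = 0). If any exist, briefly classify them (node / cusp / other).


No singular points in the scanned grid; C is smooth there.

Compute partial derivatives:
  f_x = -8*x - 4.
  f_y = 1.
f_y = 1 is a nonzero constant, so f_y never vanishes: no point (x, y) can satisfy f = f_x = f_y = 0. In particular no (x, y) ∈ {−4, ..., 4}² is singular; the curve is smooth.


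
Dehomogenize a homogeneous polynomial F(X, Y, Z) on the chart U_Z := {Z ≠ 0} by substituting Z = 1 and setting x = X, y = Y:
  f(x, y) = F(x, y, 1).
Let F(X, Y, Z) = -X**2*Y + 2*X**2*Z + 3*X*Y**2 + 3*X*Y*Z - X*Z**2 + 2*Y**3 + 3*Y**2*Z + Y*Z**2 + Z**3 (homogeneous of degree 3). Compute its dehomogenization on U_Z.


f(x, y) = -x**2*y + 2*x**2 + 3*x*y**2 + 3*x*y - x + 2*y**3 + 3*y**2 + y + 1

On U_Z we set Z = 1. Each monomial c·X^i·Y^j·Z^k in F becomes c·x^i·y^j·1^k = c·x^i·y^j.
Substituting Z = 1: F(X, Y, 1) = -x**2*y + 2*x**2 + 3*x*y**2 + 3*x*y - x + 2*y**3 + 3*y**2 + y + 1.
Note: deg(f) ≤ deg(F) = 3; strict inequality happens when F is divisible by Z (lost terms).


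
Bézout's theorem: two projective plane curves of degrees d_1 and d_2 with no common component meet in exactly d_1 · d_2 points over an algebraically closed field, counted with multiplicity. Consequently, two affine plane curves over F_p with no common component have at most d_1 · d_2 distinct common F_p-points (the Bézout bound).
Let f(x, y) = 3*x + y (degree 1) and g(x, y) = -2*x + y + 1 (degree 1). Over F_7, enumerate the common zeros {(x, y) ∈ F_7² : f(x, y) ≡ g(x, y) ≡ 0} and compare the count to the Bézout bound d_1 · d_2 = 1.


Common zeros: {(3, 5)}; count = 1; Bézout bound = 1.

deg(f) = 1, deg(g) = 1, so Bézout bound = 1.
Scan x ∈ F_7. For each x, list the y ∈ F_7 with f(x, y) ≡ 0 and those with g(x, y) ≡ 0 (mod 7); the common zeros in that column are the intersection.
  x = 0: f ≡ 0 at y ∈ {0}; g ≡ 0 at y ∈ {6}; common: ∅.
  x = 1: f ≡ 0 at y ∈ {4}; g ≡ 0 at y ∈ {1}; common: ∅.
  x = 2: f ≡ 0 at y ∈ {1}; g ≡ 0 at y ∈ {3}; common: ∅.
  x = 3: f ≡ 0 at y ∈ {5}; g ≡ 0 at y ∈ {5}; common: {5}.
  x = 4: f ≡ 0 at y ∈ {2}; g ≡ 0 at y ∈ {0}; common: ∅.
  x = 5: f ≡ 0 at y ∈ {6}; g ≡ 0 at y ∈ {2}; common: ∅.
  x = 6: f ≡ 0 at y ∈ {3}; g ≡ 0 at y ∈ {4}; common: ∅.
Collecting: common zeros = {(3, 5)}, so the count is 1.
Comparison with the Bézout bound: 1 ≤ 1 = deg(f)·deg(g), as expected for curves with no common component (the bound is attained).


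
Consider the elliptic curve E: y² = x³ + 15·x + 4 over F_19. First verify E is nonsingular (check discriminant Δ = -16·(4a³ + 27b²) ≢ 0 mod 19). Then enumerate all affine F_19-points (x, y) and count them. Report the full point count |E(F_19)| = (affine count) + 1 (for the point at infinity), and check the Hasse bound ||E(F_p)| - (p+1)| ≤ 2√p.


Affine points = {(0, 2), (0, 17), (1, 1), (1, 18), (2, 2), (2, 17), (3, 0), (6, 5), (6, 14), (8, 3), (8, 16), (17, 2), (17, 17), (18, 8), (18, 11)}; affine count = 15; |E(F_19)| = 16.

Discriminant check: Δ ∝ 4a³ + 27b² = 4·15³ + 27·4² = 4·3375 + 27·16 ≡ 5 (mod 19). Nonzero ⇒ E is nonsingular.
For each x ∈ F_19, compute rhs = x³ + 15·x + 4 mod 19, then count y ∈ F_19 with y² ≡ rhs.
  x = 0: rhs = 4, matching y values: 2, 17 (2 points).
  x = 1: rhs = 1, matching y values: 1, 18 (2 points).
  x = 2: rhs = 4, matching y values: 2, 17 (2 points).
  x = 3: rhs = 0, matching y values: 0 (1 points).
  x = 4: rhs = 14, matching y values: none (0 points).
  x = 5: rhs = 14, matching y values: none (0 points).
  x = 6: rhs = 6, matching y values: 5, 14 (2 points).
  x = 7: rhs = 15, matching y values: none (0 points).
  x = 8: rhs = 9, matching y values: 3, 16 (2 points).
  x = 9: rhs = 13, matching y values: none (0 points).
  x = 10: rhs = 14, matching y values: none (0 points).
  x = 11: rhs = 18, matching y values: none (0 points).
  x = 12: rhs = 12, matching y values: none (0 points).
  x = 13: rhs = 2, matching y values: none (0 points).
  x = 14: rhs = 13, matching y values: none (0 points).
  x = 15: rhs = 13, matching y values: none (0 points).
  x = 16: rhs = 8, matching y values: none (0 points).
  x = 17: rhs = 4, matching y values: 2, 17 (2 points).
  x = 18: rhs = 7, matching y values: 8, 11 (2 points).
Total affine count: 15.
Full point count |E(F_19)| = 15 + 1 = 16.
Hasse bound: |16 − (19+1)| = |-4| = 4 ≤ 2√19 ≈ 8.7178 ✓.


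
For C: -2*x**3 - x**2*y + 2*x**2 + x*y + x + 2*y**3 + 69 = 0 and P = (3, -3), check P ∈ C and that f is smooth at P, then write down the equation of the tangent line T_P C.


Tangent line at P: -26*x + 48*y + 222 = 0.

Step 1: f(3, -3) = 0, so P lies on C.
Step 2: partial derivatives
  f_x(x, y) = -6*x**2 - 2*x*y + 4*x + y + 1, f_y(x, y) = -x**2 + x + 6*y**2.
  f_x(P) = -26, f_y(P) = 48 (gradient nonzero, so P is smooth).
Step 3: tangent line at P: -26·(x − 3) + 48·(y − -3) = 0.
Expanding: -26*x + 48*y + 222 = 0.


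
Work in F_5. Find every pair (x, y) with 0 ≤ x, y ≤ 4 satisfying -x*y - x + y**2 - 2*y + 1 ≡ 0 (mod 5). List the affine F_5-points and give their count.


Affine F_5-points: {(0, 1), (1, 0), (1, 3), (2, 2)}; count = 4.

For each of the 25 pairs (x, y) ∈ F_5², evaluate f(x, y) mod 5. Record the zeros.
  x = 0: [0↦1, 1↦0, 2↦1, 3↦4, 4↦4]  zeros at y ∈ {1}
  x = 1: [0↦0, 1↦3, 2↦3, 3↦0, 4↦4]  zeros at y ∈ {0, 3}
  x = 2: [0↦4, 1↦1, 2↦0, 3↦1, 4↦4]  zeros at y ∈ {2}
  x = 3: [0↦3, 1↦4, 2↦2, 3↦2, 4↦4]  zeros at y ∈ ∅
  x = 4: [0↦2, 1↦2, 2↦4, 3↦3, 4↦4]  zeros at y ∈ ∅
Collecting zeros: affine points = {(0, 1), (1, 0), (1, 3), (2, 2)}.
Total count |C(F_5)_aff| = 4.


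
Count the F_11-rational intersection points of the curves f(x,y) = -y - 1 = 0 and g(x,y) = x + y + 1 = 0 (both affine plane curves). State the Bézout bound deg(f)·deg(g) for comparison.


Common zeros: {(0, 10)}; count = 1; Bézout bound = 1.

deg(f) = 1, deg(g) = 1, so Bézout bound = 1.
Scan x ∈ F_11. For each x, list the y ∈ F_11 with f(x, y) ≡ 0 and those with g(x, y) ≡ 0 (mod 11); the common zeros in that column are the intersection.
  x = 0: f ≡ 0 at y ∈ {10}; g ≡ 0 at y ∈ {10}; common: {10}.
  x = 1: f ≡ 0 at y ∈ {10}; g ≡ 0 at y ∈ {9}; common: ∅.
  x = 2: f ≡ 0 at y ∈ {10}; g ≡ 0 at y ∈ {8}; common: ∅.
  x = 3: f ≡ 0 at y ∈ {10}; g ≡ 0 at y ∈ {7}; common: ∅.
  x = 4: f ≡ 0 at y ∈ {10}; g ≡ 0 at y ∈ {6}; common: ∅.
  x = 5: f ≡ 0 at y ∈ {10}; g ≡ 0 at y ∈ {5}; common: ∅.
  x = 6: f ≡ 0 at y ∈ {10}; g ≡ 0 at y ∈ {4}; common: ∅.
  x = 7: f ≡ 0 at y ∈ {10}; g ≡ 0 at y ∈ {3}; common: ∅.
  x = 8: f ≡ 0 at y ∈ {10}; g ≡ 0 at y ∈ {2}; common: ∅.
  x = 9: f ≡ 0 at y ∈ {10}; g ≡ 0 at y ∈ {1}; common: ∅.
  x = 10: f ≡ 0 at y ∈ {10}; g ≡ 0 at y ∈ {0}; common: ∅.
Collecting: common zeros = {(0, 10)}, so the count is 1.
Comparison with the Bézout bound: 1 ≤ 1 = deg(f)·deg(g), as expected for curves with no common component (the bound is attained).


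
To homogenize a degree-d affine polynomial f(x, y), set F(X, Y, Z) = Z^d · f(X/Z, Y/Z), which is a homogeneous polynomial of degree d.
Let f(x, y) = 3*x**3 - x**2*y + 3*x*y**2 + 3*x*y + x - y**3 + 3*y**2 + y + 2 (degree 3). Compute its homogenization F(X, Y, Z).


F(X, Y, Z) = 3*X**3 - X**2*Y + 3*X*Y**2 + 3*X*Y*Z + X*Z**2 - Y**3 + 3*Y**2*Z + Y*Z**2 + 2*Z**3

deg(f) = 3.
Substitute x = X/Z, y = Y/Z into f, then multiply by Z^3.
  monomial 3·x^3·y^0 ↦ 3·X^3·Y^0·Z^0.
  monomial -1·x^2·y^1 ↦ -1·X^2·Y^1·Z^0.
  monomial 3·x^1·y^2 ↦ 3·X^1·Y^2·Z^0.
  monomial 3·x^1·y^1 ↦ 3·X^1·Y^1·Z^1.
  monomial 1·x^1·y^0 ↦ 1·X^1·Y^0·Z^2.
  monomial -1·x^0·y^3 ↦ -1·X^0·Y^3·Z^0.
  monomial 3·x^0·y^2 ↦ 3·X^0·Y^2·Z^1.
  monomial 1·x^0·y^1 ↦ 1·X^0·Y^1·Z^2.
  monomial 2·x^0·y^0 ↦ 2·X^0·Y^0·Z^3.
Collecting: F(X, Y, Z) = 3*X**3 - X**2*Y + 3*X*Y**2 + 3*X*Y*Z + X*Z**2 - Y**3 + 3*Y**2*Z + Y*Z**2 + 2*Z**3.


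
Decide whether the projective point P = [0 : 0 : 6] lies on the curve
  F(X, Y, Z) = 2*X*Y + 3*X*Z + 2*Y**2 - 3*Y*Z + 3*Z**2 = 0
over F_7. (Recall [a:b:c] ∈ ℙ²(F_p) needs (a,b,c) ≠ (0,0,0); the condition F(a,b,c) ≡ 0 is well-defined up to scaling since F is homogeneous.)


F(0,0,6) ≡ 3 (mod 7); P is NOT on the curve.

Evaluate F(0, 0, 6) term-by-term (mod 7).
  2*X*Y ↦ 2·0·0·1 = 0
  3*X*Z ↦ 3·0·1·6 = 0
  2*Y**2 ↦ 2·1·0·1 = 0
  -3*Y*Z ↦ -3·1·0·6 = 0
  3*Z**2 ↦ 3·1·1·36 = 108
Sum: F(0, 0, 6) = (0) + (0) + (0) + (0) + (108) = 108.
Reducing mod 7: 108 ≡ 3 (mod 7).
Since F(a, b, c) ≡ 3 ≠ 0 (mod 7), P does NOT lie on the curve.
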